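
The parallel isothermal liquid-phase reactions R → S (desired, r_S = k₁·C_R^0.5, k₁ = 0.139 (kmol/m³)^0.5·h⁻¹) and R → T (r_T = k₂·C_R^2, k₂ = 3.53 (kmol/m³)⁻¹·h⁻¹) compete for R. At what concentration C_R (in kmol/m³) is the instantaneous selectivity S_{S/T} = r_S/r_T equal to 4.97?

0.0397 kmol/m³

S_{S/T} = (k₁/k₂)·C_R^-1.5 ⇒ C_R = (S·k₂/k₁)^(1/(-1.5)).
= (4.97×3.53/0.139)^(-0.6667) = (126.2)^(-0.6667) = 0.0397 kmol/m³.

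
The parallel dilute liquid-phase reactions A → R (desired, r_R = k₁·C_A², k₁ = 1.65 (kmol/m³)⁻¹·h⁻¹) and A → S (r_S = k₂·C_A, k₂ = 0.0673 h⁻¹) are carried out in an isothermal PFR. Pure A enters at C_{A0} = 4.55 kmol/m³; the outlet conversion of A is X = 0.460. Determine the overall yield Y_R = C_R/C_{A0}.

C_A = C_{A0}(1−X) = 2.457 kmol/m³.
Along a PFR/batch, dC_S/dC_A = −r_S/(r_R+r_S) = −k₂/(k₂+k₁·C_A).
Integrating from C_{A0} to C_A: C_S = (0.0673/1.65)·ln[(0.0673+1.65·4.55)/(0.0673+1.65·2.46)] = 0.04079·ln(7.575/4.121) = 0.02483 kmol/m³.
Then C_R = (C_{A0}−C_A) − C_S = 2.093 − 0.02483 = 2.068 kmol/m³.
Y_R = C_R/C_{A0} = 2.068/4.55 = 0.455.

0.455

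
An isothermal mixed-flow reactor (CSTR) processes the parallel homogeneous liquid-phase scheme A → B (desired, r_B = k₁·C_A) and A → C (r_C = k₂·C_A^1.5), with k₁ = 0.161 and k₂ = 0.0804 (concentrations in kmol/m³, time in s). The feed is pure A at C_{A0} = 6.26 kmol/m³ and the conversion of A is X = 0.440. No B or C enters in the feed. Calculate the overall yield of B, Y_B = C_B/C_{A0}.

0.227

Exit C_A = C_{A0}(1−X) = 6.26×0.560 = 3.506 kmol/m³.
In a CSTR the entire volume is at exit conditions, so r_B = 0.161×3.506 = 0.5644 and r_C = 0.0804×3.506^1.5 = 0.5277.
Fraction of consumed A going to B: r_B/(r_B+r_C) = 0.5168.
C_B = 0.5168·C_{A0}·X = 0.5168×6.26×0.440 = 1.42 kmol/m³; Y_B = C_B/C_{A0} = 0.227.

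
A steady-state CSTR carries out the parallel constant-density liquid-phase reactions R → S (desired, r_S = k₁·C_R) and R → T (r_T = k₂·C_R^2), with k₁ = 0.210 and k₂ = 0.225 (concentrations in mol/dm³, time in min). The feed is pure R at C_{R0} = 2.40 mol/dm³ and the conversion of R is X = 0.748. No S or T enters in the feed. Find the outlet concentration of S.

1.09 mol/dm³

Exit C_R = C_{R0}(1−X) = 2.40×0.252 = 0.6048 mol/dm³.
In a CSTR the entire volume is at exit conditions, so r_S = 0.210×0.6048 = 0.1270 and r_T = 0.225×0.6048^2 = 0.08230.
Fraction of consumed R going to S: r_S/(r_S+r_T) = 0.6068.
C_S = 0.6068·C_{R0}·X = 0.6068×2.40×0.748 = 1.09 mol/dm³.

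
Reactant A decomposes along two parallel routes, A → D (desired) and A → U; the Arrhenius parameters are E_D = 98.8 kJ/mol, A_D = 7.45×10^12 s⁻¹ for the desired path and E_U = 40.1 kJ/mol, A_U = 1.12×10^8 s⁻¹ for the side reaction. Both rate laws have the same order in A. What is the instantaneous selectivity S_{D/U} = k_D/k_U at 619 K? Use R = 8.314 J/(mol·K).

k_D/k_U = (A_D/A_U)·exp[−(E_D−E_U)/(RT)] = (A_D/A_U)·exp[(E_U−E_D)/(RT)].
(E_U−E_D)/(RT) = (40.1−98.8)×10³/(8.314×619) = -58700/5146 = -11.41.
k_D/k_U = (7.45×10^12/1.12×10^8)·exp(-11.41) = 66518 × 1.113×10^-5 = 0.740.

0.740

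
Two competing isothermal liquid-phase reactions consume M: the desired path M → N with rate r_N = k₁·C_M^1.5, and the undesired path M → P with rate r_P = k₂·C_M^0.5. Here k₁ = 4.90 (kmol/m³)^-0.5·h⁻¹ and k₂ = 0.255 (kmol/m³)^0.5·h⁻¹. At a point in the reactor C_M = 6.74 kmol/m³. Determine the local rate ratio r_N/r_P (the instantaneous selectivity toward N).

130

S_{N/P} = r_N/r_P = (k₁·C_M^1.5)/(k₂·C_M^0.5) = (k₁/k₂)·C_M.
= (4.90×6.740^1.5) / (0.255×6.740^0.5) = 85.74/0.6620 = 130.
Since the desired path is higher order in M, keeping C_M high (PFR or concentrated feed) favours N.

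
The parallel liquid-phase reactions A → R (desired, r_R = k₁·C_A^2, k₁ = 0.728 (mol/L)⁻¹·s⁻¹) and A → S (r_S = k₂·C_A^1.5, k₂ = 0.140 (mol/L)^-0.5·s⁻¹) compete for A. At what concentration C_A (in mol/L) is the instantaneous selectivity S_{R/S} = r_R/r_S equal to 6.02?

1.34 mol/L

S_{R/S} = (k₁/k₂)·C_A^0.5 ⇒ C_A = (S·k₂/k₁)^(2).
= (6.02×0.140/0.728)^(2) = (1.158)^(2) = 1.34 mol/L.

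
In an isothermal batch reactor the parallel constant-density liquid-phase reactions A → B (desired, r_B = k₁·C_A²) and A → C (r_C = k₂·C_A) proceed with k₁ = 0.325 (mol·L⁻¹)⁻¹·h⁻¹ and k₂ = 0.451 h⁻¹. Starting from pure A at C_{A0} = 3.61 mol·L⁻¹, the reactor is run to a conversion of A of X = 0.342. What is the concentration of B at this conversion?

C_A = C_{A0}(1−X) = 2.375 mol·L⁻¹.
Along a PFR/batch, dC_C/dC_A = −r_C/(r_B+r_C) = −k₂/(k₂+k₁·C_A).
Integrating from C_{A0} to C_A: C_C = (0.451/0.325)·ln[(0.451+0.325·3.61)/(0.451+0.325·2.38)] = 1.388·ln(1.624/1.223) = 0.3937 mol·L⁻¹.
Then C_B = (C_{A0}−C_A) − C_C = 1.235 − 0.3937 = 0.8409 mol·L⁻¹.

0.841 mol·L⁻¹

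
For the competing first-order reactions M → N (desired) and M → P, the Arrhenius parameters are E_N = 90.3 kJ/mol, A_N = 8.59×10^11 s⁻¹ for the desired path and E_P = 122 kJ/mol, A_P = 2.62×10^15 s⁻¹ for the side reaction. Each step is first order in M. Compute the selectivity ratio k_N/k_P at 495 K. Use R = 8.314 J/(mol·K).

0.726

Since both paths have the same order in M, the concentration cancels and S_{N/P} = k_N/k_P = (A_N/A_P)·exp[(E_P−E_N)/(RT)].
(E_P−E_N)/(RT) = (122−90.3)×10³/(8.314×495) = 31700/4115 = 7.703.
k_N/k_P = (8.59×10^11/2.62×10^15)·exp(7.703) = 3.279×10^-4 × 2214 = 0.726.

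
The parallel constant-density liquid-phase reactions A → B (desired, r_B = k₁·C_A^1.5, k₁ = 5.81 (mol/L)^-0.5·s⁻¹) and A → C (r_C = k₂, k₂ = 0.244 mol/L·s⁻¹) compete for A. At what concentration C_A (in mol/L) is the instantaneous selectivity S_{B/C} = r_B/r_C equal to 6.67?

S_{B/C} = (k₁/k₂)·C_A^1.5 ⇒ C_A = (S·k₂/k₁)^(1/1.5).
= (6.67×0.244/5.81)^(0.6667) = (0.2801)^(0.6667) = 0.428 mol/L.

0.428 mol/L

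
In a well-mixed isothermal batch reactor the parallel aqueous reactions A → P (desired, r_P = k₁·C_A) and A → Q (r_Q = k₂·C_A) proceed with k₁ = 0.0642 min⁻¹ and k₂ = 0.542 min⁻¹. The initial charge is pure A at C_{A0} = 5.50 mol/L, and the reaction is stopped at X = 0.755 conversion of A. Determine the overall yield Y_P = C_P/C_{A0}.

C_A = C_{A0}(1−X) = 1.347 mol/L.
Both paths are first order in A, so the instantaneous fraction to P is constant: dC_P/d(−C_A) = k₁/(k₁+k₂) = 0.1059.
C_P = 0.1059·(C_{A0}−C_A) = 0.1059×4.152 = 0.440 mol/L.
Y_P = C_P/C_{A0} = 0.4398/5.50 = 0.0800.

0.0800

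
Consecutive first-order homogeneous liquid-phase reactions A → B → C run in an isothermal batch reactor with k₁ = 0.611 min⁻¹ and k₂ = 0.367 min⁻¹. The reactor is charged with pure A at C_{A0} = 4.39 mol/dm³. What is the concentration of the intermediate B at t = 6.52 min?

Solving the coupled first-order balances gives C_B(t) = [k₁/(k₂−k₁)]·C_{A0}·(e^(−k₁t) − e^(−k₂t)).
e^(−k₁t) = e^(−0.611×6.52) = e^(−3.984) = 0.01862; e^(−k₂t) = e^(−2.393) = 0.09137.
C_B = 0.611×4.39/(0.367−0.611) × (0.01862−0.09137) = (-10.99)×(-0.07275) = 0.7998 mol/dm³.

0.800 mol/dm³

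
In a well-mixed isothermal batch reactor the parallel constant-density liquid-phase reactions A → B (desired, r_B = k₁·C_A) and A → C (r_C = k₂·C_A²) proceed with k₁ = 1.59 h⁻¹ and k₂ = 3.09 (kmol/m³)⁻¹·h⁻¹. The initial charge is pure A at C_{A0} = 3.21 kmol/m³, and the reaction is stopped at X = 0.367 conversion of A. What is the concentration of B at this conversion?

C_A = C_{A0}(1−X) = 2.032 kmol/m³.
Along a PFR/batch, dC_B/dC_A = −r_B/(r_B+r_C) = −k₁/(k₁+k₂·C_A).
Integrating from C_{A0} to C_A: C_B = (1.59/3.09)·ln[(1.59+3.09·3.21)/(1.59+3.09·2.03)] = 0.5146·ln(11.51/7.869) = 0.1957 kmol/m³.

0.196 kmol/m³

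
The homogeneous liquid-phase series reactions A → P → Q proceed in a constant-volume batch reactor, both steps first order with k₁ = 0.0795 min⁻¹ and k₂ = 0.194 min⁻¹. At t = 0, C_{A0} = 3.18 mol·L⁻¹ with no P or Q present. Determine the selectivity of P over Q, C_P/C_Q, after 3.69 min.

2.35

Solving the coupled first-order balances gives C_P(t) = [k₁/(k₂−k₁)]·C_{A0}·(e^(−k₁t) − e^(−k₂t)).
e^(−k₁t) = e^(−0.0795×3.69) = e^(−0.2934) = 0.7458; e^(−k₂t) = e^(−0.7159) = 0.4888.
C_P = 0.0795×3.18/(0.194−0.0795) × (0.7458−0.4888) = 2.208×0.2570 = 0.5674 mol·L⁻¹.
C_A = C_{A0}e^(−k₁t) = 2.372 mol·L⁻¹, so C_Q = C_{A0}−C_A−C_P = 0.2411 mol·L⁻¹; C_P/C_Q = 2.35.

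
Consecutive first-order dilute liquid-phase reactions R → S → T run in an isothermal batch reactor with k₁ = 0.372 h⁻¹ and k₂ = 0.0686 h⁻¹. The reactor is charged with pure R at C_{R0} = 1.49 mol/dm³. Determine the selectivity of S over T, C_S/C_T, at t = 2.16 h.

11.6

Solving the coupled first-order balances gives C_S(t) = [k₁/(k₂−k₁)]·C_{R0}·(e^(−k₁t) − e^(−k₂t)).
e^(−k₁t) = e^(−0.372×2.16) = e^(−0.8035) = 0.4478; e^(−k₂t) = e^(−0.1482) = 0.8623.
C_S = 0.372×1.49/(0.0686−0.372) × (0.4478−0.8623) = (-1.827)×(-0.4145) = 0.7573 mol/dm³.
C_R = C_{R0}e^(−k₁t) = 0.6671 mol/dm³, so C_T = C_{R0}−C_R−C_S = 0.06555 mol/dm³; C_S/C_T = 11.6.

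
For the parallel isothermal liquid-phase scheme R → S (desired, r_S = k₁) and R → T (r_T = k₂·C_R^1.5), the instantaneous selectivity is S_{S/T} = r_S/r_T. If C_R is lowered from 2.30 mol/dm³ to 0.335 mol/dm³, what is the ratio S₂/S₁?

18.0

S_{S/T} = (k₁/k₂)·C_R^-1.5, so S₂/S₁ = (C_{R,2}/C_{R,1})^-1.5.
= (0.335/2.30)^(-1.5) = (0.1457)^(-1.5) = 18.0.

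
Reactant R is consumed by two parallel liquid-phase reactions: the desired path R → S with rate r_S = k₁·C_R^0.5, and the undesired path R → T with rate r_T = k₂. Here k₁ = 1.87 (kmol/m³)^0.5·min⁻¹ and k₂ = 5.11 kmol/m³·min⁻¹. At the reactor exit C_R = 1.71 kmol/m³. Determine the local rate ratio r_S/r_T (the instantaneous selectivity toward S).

0.479

S_{S/T} = r_S/r_T = (k₁·C_R^0.5)/(k₂) = (k₁/k₂)·C_R^0.5.
= (1.87×1.710^0.5) / (5.11) = 2.445/5.110 = 0.479.
Since the desired path is higher order in R, keeping C_R high (PFR or concentrated feed) favours S.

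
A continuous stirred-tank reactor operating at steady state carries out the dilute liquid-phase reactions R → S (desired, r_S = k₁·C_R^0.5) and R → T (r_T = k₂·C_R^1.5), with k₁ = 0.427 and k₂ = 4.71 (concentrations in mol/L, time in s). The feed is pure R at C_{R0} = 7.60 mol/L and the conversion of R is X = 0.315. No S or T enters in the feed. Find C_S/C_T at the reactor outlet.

0.0174

Exit C_R = C_{R0}(1−X) = 7.60×0.685 = 5.206 mol/L.
In a CSTR the entire volume is at exit conditions, so r_S = 0.427×5.206^0.5 = 0.9743 and r_T = 4.71×5.206^1.5 = 55.95.
Overall selectivity = C_S/C_T = r_Sτ/(r_Tτ) = r_S/r_T = 0.0174.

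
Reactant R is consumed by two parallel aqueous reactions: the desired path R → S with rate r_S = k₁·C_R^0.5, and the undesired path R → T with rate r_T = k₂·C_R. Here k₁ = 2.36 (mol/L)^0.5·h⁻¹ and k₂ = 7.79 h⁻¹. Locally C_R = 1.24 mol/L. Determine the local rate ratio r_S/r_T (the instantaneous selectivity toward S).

S_{S/T} = r_S/r_T = (k₁·C_R^0.5)/(k₂·C_R) = (k₁/k₂)·C_R^-0.5.
= (2.36×1.240^0.5) / (7.79×1.240) = 2.628/9.660 = 0.272.

0.272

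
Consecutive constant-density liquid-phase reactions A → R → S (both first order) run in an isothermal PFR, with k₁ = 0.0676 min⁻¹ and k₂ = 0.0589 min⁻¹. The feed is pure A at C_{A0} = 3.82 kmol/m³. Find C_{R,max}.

Evaluating C_R at τ_opt = ln(k₂/k₁)/(k₂−k₁) gives C_{R,max}/C_{A0} = (k₁/k₂)^[k₂/(k₂−k₁)].
= (0.0676/0.0589)^(0.0589/(0.0589−0.0676)) = (1.148)^(-6.770) = 0.3935.
C_{R,max} = 0.3935×3.82 = 1.50 kmol/m³.

1.50 kmol/m³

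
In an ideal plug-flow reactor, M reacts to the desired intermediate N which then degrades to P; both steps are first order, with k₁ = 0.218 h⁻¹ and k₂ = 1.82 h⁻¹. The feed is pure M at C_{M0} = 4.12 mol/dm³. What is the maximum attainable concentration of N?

Evaluating C_N at τ_opt = ln(k₂/k₁)/(k₂−k₁) gives C_{N,max}/C_{M0} = (k₁/k₂)^[k₂/(k₂−k₁)].
= (0.218/1.82)^(1.82/(1.82−0.218)) = (0.1198)^(1.136) = 0.08974.
C_{N,max} = 0.08974×4.12 = 0.370 mol/dm³.

0.370 mol/dm³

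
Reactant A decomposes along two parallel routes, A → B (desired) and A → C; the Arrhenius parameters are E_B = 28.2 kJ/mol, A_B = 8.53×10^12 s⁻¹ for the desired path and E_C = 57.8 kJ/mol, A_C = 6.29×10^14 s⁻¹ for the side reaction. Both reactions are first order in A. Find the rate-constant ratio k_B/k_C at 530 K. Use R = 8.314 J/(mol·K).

With equal orders, S_{B/C} = k_B/k_C = (A_B/A_C)·exp[(E_C−E_B)/(RT)].
(E_C−E_B)/(RT) = (57.8−28.2)×10³/(8.314×530) = 29600/4406 = 6.717.
k_B/k_C = (8.53×10^12/6.29×10^14)·exp(6.717) = 0.01356 × 826.7 = 11.2.

11.2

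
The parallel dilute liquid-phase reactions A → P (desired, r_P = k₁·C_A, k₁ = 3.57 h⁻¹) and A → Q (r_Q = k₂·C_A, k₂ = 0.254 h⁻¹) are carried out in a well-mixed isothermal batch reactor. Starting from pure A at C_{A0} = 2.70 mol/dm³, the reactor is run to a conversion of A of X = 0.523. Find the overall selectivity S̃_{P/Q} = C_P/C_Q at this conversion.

14.1

C_A = C_{A0}(1−X) = 1.288 mol/dm³.
Both paths are first order in A, so the instantaneous fraction to P is constant: dC_P/d(−C_A) = k₁/(k₁+k₂) = 0.9336.
C_P = 0.9336·(C_{A0}−C_A) = 0.9336×1.412 = 1.32 mol/dm³.
C_Q = (C_{A0}−C_A)−C_P = 0.09380 mol/dm³; S̃_{P/Q} = 1.318/0.09380 = 14.1.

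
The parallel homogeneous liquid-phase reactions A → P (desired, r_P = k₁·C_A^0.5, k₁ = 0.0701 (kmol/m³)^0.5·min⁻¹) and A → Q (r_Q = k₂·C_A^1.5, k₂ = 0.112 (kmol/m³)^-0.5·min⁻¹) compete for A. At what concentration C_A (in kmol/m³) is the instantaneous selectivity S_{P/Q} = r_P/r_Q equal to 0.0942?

6.64 kmol/m³

S_{P/Q} = (k₁/k₂)·C_A⁻¹ ⇒ C_A = (S·k₂/k₁)^(-1).
= (0.0942×0.112/0.0701)^(-1) = (0.1505)^(-1) = 6.64 kmol/m³.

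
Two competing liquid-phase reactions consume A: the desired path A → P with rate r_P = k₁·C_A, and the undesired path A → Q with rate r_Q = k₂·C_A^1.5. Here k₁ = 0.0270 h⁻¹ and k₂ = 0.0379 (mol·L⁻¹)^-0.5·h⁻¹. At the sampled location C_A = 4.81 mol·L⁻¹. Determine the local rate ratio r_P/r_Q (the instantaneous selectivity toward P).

0.325

S_{P/Q} = r_P/r_Q = (k₁·C_A)/(k₂·C_A^1.5) = (k₁/k₂)·C_A^-0.5.
= (0.0270×4.810) / (0.0379×4.810^1.5) = 0.1299/0.3998 = 0.325.
The undesired path is higher order in A, so low C_A (CSTR or dilute feed) favours P.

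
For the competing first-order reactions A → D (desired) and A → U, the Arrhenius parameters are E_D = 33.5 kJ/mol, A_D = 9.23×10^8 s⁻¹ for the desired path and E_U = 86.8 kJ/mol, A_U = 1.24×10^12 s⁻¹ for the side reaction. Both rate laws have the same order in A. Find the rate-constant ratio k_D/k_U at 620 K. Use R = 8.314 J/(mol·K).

Since both paths have the same order in A, the concentration cancels and S_{D/U} = k_D/k_U = (A_D/A_U)·exp[(E_U−E_D)/(RT)].
(E_U−E_D)/(RT) = (86.8−33.5)×10³/(8.314×620) = 53300/5155 = 10.34.
k_D/k_U = (9.23×10^8/1.24×10^12)·exp(10.34) = 7.444×10^-4 × 30950 = 23.0.

23.0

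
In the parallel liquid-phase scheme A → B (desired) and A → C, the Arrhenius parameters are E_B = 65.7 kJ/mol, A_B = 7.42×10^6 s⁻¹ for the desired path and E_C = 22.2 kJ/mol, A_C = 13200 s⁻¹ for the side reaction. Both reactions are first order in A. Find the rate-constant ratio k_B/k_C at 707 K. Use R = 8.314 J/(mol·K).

0.343

With equal orders, S_{B/C} = k_B/k_C = (A_B/A_C)·exp[(E_C−E_B)/(RT)].
(E_C−E_B)/(RT) = (22.2−65.7)×10³/(8.314×707) = -43500/5878 = -7.400.
k_B/k_C = (7.42×10^6/13200)·exp(-7.400) = 562.1 × 6.110×10^-4 = 0.343.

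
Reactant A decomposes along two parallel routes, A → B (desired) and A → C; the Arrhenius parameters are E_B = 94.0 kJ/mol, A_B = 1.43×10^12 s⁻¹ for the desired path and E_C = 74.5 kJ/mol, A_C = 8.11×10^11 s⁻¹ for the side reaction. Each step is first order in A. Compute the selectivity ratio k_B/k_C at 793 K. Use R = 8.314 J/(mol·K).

0.0916

With equal orders, S_{B/C} = k_B/k_C = (A_B/A_C)·exp[(E_C−E_B)/(RT)].
(E_C−E_B)/(RT) = (74.5−94.0)×10³/(8.314×793) = -19500/6593 = -2.958.
k_B/k_C = (1.43×10^12/8.11×10^11)·exp(-2.958) = 1.763 × 0.05194 = 0.0916.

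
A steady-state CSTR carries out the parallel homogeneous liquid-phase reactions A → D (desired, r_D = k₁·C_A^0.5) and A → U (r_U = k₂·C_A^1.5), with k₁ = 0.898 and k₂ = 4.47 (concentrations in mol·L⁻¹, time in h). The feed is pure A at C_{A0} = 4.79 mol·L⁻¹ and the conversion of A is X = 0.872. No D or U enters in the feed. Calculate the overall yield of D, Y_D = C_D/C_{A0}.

Exit C_A = C_{A0}(1−X) = 4.79×0.128 = 0.6131 mol·L⁻¹.
A CSTR operates uniformly at the exit composition, giving r_D = 0.7032 and r_U = 2.146 (each k·C_A^n at C_A = 0.6131).
Fraction of consumed A going to D: r_D/(r_D+r_U) = 0.2468.
C_D = 0.2468·C_{A0}·X = 0.2468×4.79×0.872 = 1.03 mol·L⁻¹; Y_D = C_D/C_{A0} = 0.215.

0.215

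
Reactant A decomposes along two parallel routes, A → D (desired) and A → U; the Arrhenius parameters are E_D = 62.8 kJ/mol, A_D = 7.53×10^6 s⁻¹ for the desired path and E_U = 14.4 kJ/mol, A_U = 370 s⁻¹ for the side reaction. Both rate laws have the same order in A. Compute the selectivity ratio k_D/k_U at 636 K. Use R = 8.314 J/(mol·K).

With equal orders, S_{D/U} = k_D/k_U = (A_D/A_U)·exp[(E_U−E_D)/(RT)].
(E_U−E_D)/(RT) = (14.4−62.8)×10³/(8.314×636) = -48400/5288 = -9.153.
k_D/k_U = (7.53×10^6/370)·exp(-9.153) = 20351 × 1.059×10^-4 = 2.15.
Since E_D > E_U, raising the temperature improves selectivity toward D.

2.15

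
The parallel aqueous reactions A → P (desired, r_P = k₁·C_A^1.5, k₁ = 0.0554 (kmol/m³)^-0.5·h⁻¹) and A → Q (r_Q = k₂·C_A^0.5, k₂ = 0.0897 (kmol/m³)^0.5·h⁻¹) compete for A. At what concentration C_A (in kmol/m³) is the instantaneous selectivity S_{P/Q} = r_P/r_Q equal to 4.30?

6.96 kmol/m³

S_{P/Q} = (k₁/k₂)·C_A ⇒ C_A = S·k₂/k₁.
= 4.30×0.0897/0.0554 = 6.96 kmol/m³.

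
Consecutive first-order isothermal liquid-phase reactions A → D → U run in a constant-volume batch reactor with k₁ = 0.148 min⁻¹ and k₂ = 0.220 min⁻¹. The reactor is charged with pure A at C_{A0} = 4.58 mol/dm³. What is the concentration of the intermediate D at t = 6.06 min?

1.36 mol/dm³

For first-order series with pure A initially, C_D(t) = k₁C_{A0}/(k₂−k₁)·(e^(−k₁t) − e^(−k₂t)).
e^(−k₁t) = e^(−0.148×6.06) = e^(−0.8969) = 0.4078; e^(−k₂t) = e^(−1.333) = 0.2636.
C_D = 0.148×4.58/(0.220−0.148) × (0.4078−0.2636) = 9.414×0.1442 = 1.358 mol/dm³.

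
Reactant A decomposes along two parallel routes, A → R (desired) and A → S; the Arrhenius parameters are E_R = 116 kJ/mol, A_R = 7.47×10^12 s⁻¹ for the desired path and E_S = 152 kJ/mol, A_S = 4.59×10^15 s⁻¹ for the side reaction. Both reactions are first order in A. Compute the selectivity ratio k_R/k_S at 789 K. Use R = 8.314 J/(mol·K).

With equal orders, S_{R/S} = k_R/k_S = (A_R/A_S)·exp[(E_S−E_R)/(RT)].
(E_S−E_R)/(RT) = (152−116)×10³/(8.314×789) = 36000/6560 = 5.488.
k_R/k_S = (7.47×10^12/4.59×10^15)·exp(5.488) = 0.001627 × 241.8 = 0.393.

0.393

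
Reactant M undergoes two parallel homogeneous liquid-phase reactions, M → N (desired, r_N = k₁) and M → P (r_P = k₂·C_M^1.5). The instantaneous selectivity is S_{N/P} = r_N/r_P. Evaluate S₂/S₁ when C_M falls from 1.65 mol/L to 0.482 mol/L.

6.33

S_{N/P} = (k₁/k₂)·C_M^-1.5, so S₂/S₁ = (C_{M,2}/C_{M,1})^-1.5.
= (0.482/1.65)^(-1.5) = (0.2921)^(-1.5) = 6.33.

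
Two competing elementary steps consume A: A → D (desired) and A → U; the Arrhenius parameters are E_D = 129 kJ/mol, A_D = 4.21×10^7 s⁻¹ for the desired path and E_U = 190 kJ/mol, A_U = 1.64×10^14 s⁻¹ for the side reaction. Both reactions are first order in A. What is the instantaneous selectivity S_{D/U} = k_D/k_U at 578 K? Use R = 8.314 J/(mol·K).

Since both paths have the same order in A, the concentration cancels and S_{D/U} = k_D/k_U = (A_D/A_U)·exp[(E_U−E_D)/(RT)].
(E_U−E_D)/(RT) = (190−129)×10³/(8.314×578) = 61000/4805 = 12.69.
k_D/k_U = (4.21×10^7/1.64×10^14)·exp(12.69) = 2.567×10^-7 × 3.257×10^5 = 0.0836.

0.0836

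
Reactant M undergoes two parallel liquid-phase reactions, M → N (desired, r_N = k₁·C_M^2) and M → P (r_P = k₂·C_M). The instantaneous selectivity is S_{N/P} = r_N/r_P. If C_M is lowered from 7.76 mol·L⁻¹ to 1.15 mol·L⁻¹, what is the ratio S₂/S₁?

0.148

S_{N/P} = (k₁/k₂)·C_M, so S₂/S₁ = (C_{M,2}/C_{M,1}).
= 1.15/7.76 = 0.148.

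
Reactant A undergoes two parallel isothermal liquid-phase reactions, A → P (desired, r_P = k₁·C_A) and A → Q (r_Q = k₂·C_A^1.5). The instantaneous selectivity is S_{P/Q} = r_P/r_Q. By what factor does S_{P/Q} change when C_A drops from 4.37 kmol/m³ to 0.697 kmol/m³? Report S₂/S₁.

2.50

S_{P/Q} = (k₁/k₂)·C_A^-0.5, so S₂/S₁ = (C_{A,2}/C_{A,1})^-0.5.
= (0.697/4.37)^(-0.5) = (0.1595)^(-0.5) = 2.50.
Selectivity toward P rises as C_A falls — low-concentration operation is favoured.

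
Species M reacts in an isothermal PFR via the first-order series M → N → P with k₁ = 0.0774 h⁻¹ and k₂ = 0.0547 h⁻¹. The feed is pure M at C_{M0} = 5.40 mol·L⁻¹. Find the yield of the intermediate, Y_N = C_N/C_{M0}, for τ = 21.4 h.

0.407

The intermediate concentration in a first-order A→B→C sequence is C_N = k₁C_{M0}(e^(−k₁τ) − e^(−k₂τ))/(k₂−k₁).
e^(−k₁τ) = e^(−0.0774×21.4) = e^(−1.656) = 0.1908; e^(−k₂τ) = e^(−1.171) = 0.3102.
C_N = 0.0774×5.40/(0.0547−0.0774) × (0.1908−0.3102) = (-18.41)×(-0.1194) = 2.198 mol·L⁻¹.
Y_N = C_N/C_{M0} = 2.198/5.40 = 0.407.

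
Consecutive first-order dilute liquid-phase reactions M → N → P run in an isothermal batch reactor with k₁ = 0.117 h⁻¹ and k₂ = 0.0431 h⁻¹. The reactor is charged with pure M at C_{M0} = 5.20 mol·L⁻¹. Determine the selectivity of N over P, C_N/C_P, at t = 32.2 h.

Solving the coupled first-order balances gives C_N(t) = [k₁/(k₂−k₁)]·C_{M0}·(e^(−k₁t) − e^(−k₂t)).
e^(−k₁t) = e^(−0.117×32.2) = e^(−3.767) = 0.02311; e^(−k₂t) = e^(−1.388) = 0.2496.
C_N = 0.117×5.20/(0.0431−0.117) × (0.02311−0.2496) = (-8.233)×(-0.2265) = 1.865 mol·L⁻¹.
C_M = C_{M0}e^(−k₁t) = 0.1202 mol·L⁻¹, so C_P = C_{M0}−C_M−C_N = 3.215 mol·L⁻¹; C_N/C_P = 0.580.

0.580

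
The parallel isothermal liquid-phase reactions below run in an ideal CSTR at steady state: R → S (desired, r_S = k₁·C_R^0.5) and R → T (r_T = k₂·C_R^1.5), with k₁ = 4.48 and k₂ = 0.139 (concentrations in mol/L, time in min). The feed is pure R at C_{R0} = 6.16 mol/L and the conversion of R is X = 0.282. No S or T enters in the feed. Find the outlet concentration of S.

1.53 mol/L

Exit C_R = C_{R0}(1−X) = 6.16×0.718 = 4.423 mol/L.
Rates in a CSTR are evaluated at the outlet concentration: r_S = 4.48×4.423^0.5 = 9.422, r_T = 0.139×4.423^1.5 = 1.293.
Fraction of consumed R going to S: r_S/(r_S+r_T) = 0.8793.
C_S = 0.8793·C_{R0}·X = 0.8793×6.16×0.282 = 1.53 mol/L.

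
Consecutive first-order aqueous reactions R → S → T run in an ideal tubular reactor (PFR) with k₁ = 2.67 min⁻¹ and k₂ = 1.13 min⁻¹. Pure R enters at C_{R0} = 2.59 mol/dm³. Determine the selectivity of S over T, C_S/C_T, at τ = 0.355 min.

3.96

Solving the coupled first-order balances gives C_S(τ) = [k₁/(k₂−k₁)]·C_{R0}·(e^(−k₁τ) − e^(−k₂τ)).
e^(−k₁τ) = e^(−2.67×0.355) = e^(−0.9478) = 0.3876; e^(−k₂τ) = e^(−0.4011) = 0.6695.
C_S = 2.67×2.59/(1.13−2.67) × (0.3876−0.6695) = (-4.490)×(-0.2820) = 1.266 mol/dm³.
C_R = C_{R0}e^(−k₁τ) = 1.004 mol/dm³, so C_T = C_{R0}−C_R−C_S = 0.3200 mol/dm³; C_S/C_T = 3.96.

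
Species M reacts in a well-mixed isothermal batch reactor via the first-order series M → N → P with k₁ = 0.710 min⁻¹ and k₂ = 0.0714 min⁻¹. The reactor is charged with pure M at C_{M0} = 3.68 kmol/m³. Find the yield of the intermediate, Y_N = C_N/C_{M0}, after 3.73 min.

For first-order series with pure M initially, C_N(t) = k₁C_{M0}/(k₂−k₁)·(e^(−k₁t) − e^(−k₂t)).
e^(−k₁t) = e^(−0.710×3.73) = e^(−2.648) = 0.07077; e^(−k₂t) = e^(−0.2663) = 0.7662.
C_N = 0.710×3.68/(0.0714−0.710) × (0.07077−0.7662) = (-4.091)×(-0.6954) = 2.845 kmol/m³.
Y_N = C_N/C_{M0} = 2.845/3.68 = 0.773.

0.773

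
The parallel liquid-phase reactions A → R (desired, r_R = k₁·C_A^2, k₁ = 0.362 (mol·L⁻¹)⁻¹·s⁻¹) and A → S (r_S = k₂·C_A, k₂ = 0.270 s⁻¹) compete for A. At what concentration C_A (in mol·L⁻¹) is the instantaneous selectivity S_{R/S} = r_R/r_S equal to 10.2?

S_{R/S} = (k₁/k₂)·C_A ⇒ C_A = S·k₂/k₁.
= 10.2×0.270/0.362 = 7.61 mol·L⁻¹.

7.61 mol·L⁻¹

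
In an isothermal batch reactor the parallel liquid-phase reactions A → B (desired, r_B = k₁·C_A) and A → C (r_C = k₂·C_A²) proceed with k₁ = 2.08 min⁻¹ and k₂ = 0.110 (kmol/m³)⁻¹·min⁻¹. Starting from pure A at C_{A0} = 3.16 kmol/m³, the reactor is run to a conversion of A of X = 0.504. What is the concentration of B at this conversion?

C_A = C_{A0}(1−X) = 1.567 kmol/m³.
Along a PFR/batch, dC_B/dC_A = −r_B/(r_B+r_C) = −k₁/(k₁+k₂·C_A).
Integrating from C_{A0} to C_A: C_B = (2.08/0.110)·ln[(2.08+0.110·3.16)/(2.08+0.110·1.57)] = 18.91·ln(2.428/2.252) = 1.416 kmol/m³.

1.42 kmol/m³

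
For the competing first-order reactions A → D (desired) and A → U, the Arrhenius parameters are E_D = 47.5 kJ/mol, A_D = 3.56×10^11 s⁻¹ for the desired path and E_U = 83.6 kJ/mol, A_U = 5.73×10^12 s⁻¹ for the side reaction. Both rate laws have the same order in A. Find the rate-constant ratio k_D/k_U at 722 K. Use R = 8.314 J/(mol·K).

With equal orders, S_{D/U} = k_D/k_U = (A_D/A_U)·exp[(E_U−E_D)/(RT)].
(E_U−E_D)/(RT) = (83.6−47.5)×10³/(8.314×722) = 36100/6003 = 6.014.
k_D/k_U = (3.56×10^11/5.73×10^12)·exp(6.014) = 0.06213 × 409.1 = 25.4.

25.4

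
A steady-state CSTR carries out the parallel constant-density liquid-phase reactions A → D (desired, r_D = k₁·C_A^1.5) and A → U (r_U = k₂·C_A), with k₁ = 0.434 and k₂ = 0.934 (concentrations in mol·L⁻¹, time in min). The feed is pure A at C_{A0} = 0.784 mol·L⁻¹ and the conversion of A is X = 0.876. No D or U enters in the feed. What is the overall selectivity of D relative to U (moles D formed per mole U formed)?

0.145

Exit C_A = C_{A0}(1−X) = 0.784×0.124 = 0.09722 mol·L⁻¹.
A CSTR operates uniformly at the exit composition, giving r_D = 0.01316 and r_U = 0.09080 (each k·C_A^n at C_A = 0.09722).
Overall selectivity = C_D/C_U = r_Dτ/(r_Uτ) = r_D/r_U = 0.145.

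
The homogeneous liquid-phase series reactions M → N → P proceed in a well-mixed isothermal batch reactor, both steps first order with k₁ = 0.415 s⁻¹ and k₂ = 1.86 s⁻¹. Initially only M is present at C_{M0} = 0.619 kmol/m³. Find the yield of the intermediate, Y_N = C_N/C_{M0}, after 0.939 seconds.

0.144

Solving the coupled first-order balances gives C_N(t) = [k₁/(k₂−k₁)]·C_{M0}·(e^(−k₁t) − e^(−k₂t)).
e^(−k₁t) = e^(−0.415×0.939) = e^(−0.3897) = 0.6773; e^(−k₂t) = e^(−1.747) = 0.1744.
C_N = 0.415×0.619/(1.86−0.415) × (0.6773−0.1744) = 0.1778×0.5029 = 0.08940 kmol/m³.
Y_N = C_N/C_{M0} = 0.08940/0.619 = 0.144.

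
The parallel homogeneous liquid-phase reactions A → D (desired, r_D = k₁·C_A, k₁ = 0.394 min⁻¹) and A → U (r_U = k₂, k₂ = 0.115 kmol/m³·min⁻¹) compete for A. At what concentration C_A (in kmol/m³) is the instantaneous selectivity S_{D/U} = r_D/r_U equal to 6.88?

2.01 kmol/m³

S_{D/U} = (k₁/k₂)·C_A ⇒ C_A = S·k₂/k₁.
= 6.88×0.115/0.394 = 2.01 kmol/m³.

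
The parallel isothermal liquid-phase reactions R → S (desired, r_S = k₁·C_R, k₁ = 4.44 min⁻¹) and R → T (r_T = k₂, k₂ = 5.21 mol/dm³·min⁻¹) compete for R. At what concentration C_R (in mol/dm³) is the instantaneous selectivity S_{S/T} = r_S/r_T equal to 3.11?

S_{S/T} = (k₁/k₂)·C_R ⇒ C_R = S·k₂/k₁.
= 3.11×5.21/4.44 = 3.65 mol/dm³.

3.65 mol/dm³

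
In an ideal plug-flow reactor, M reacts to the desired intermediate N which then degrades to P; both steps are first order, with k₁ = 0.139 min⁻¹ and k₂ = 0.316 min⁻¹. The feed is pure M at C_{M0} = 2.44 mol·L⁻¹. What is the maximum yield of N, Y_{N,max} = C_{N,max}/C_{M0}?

0.231

Evaluating C_N at τ_opt = ln(k₂/k₁)/(k₂−k₁) gives C_{N,max}/C_{M0} = (k₁/k₂)^[k₂/(k₂−k₁)].
= (0.139/0.316)^(0.316/(0.316−0.139)) = (0.4399)^(1.785) = 0.2308.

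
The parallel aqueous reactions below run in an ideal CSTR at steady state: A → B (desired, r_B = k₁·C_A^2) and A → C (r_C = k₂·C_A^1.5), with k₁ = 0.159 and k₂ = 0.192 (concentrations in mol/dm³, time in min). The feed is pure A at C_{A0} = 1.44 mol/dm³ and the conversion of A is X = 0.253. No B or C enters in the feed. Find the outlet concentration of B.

0.168 mol/dm³

Exit C_A = C_{A0}(1−X) = 1.44×0.747 = 1.076 mol/dm³.
Rates in a CSTR are evaluated at the outlet concentration: r_B = 0.159×1.076^2 = 0.1840, r_C = 0.192×1.076^1.5 = 0.2142.
Fraction of consumed A going to B: r_B/(r_B+r_C) = 0.4620.
C_B = 0.4620·C_{A0}·X = 0.4620×1.44×0.253 = 0.168 mol/dm³.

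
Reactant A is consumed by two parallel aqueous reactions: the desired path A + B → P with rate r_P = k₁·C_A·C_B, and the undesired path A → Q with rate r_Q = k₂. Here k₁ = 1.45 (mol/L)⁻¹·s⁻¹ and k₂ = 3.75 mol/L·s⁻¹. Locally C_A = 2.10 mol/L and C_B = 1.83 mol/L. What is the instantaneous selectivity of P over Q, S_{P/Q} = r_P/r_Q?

1.49

S_{P/Q} = r_P/r_Q = (k₁·C_A·C_B)/(k₂) = (k₁/k₂)·C_A·C_B.
= (1.45×2.100×1.830) / (3.75) = 5.572/3.750 = 1.49.
Since the desired path is higher order in A, keeping C_A high (PFR or concentrated feed) favours P.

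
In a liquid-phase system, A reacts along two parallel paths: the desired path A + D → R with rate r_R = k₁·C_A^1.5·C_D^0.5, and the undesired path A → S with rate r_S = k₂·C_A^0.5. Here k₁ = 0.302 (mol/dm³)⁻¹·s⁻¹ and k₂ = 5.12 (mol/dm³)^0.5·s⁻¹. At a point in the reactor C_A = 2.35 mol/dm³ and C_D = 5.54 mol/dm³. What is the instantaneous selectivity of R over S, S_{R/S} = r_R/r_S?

S_{R/S} = r_R/r_S = (k₁·C_A^1.5·C_D^0.5)/(k₂·C_A^0.5) = (k₁/k₂)·C_A·C_D^0.5.
= (0.302×2.350^1.5×5.540^0.5) / (5.12×2.350^0.5) = 2.561/7.849 = 0.326.
Since the desired path is higher order in A, keeping C_A high (PFR or concentrated feed) favours R.

0.326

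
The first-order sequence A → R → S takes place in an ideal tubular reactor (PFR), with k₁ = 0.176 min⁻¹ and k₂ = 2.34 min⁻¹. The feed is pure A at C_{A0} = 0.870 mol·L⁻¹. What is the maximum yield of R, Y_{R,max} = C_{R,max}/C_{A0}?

0.0609

For a first-order series the maximum intermediate yield is C_{R,max}/C_{A0} = (k₁/k₂)^[k₂/(k₂−k₁)].
= (0.176/2.34)^(2.34/(2.34−0.176)) = (0.07521)^(1.081) = 0.06094.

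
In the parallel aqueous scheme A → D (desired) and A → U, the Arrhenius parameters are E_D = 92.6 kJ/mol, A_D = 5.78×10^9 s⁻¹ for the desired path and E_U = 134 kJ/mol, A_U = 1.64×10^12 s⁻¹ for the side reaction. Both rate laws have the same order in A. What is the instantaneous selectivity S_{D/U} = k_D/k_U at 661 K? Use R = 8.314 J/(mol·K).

6.59

k_D/k_U = (A_D/A_U)·exp[−(E_D−E_U)/(RT)] = (A_D/A_U)·exp[(E_U−E_D)/(RT)].
(E_U−E_D)/(RT) = (134−92.6)×10³/(8.314×661) = 41400/5496 = 7.533.
k_D/k_U = (5.78×10^9/1.64×10^12)·exp(7.533) = 0.003524 × 1869 = 6.59.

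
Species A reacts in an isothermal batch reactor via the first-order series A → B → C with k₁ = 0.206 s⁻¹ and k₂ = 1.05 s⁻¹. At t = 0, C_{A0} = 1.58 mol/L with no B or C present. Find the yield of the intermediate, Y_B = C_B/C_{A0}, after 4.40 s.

Solving the coupled first-order balances gives C_B(t) = [k₁/(k₂−k₁)]·C_{A0}·(e^(−k₁t) − e^(−k₂t)).
e^(−k₁t) = e^(−0.206×4.40) = e^(−0.9064) = 0.4040; e^(−k₂t) = e^(−4.620) = 0.009853.
C_B = 0.206×1.58/(1.05−0.206) × (0.4040−0.009853) = 0.3856×0.3941 = 0.1520 mol/L.
Y_B = C_B/C_{A0} = 0.1520/1.58 = 0.0962.

0.0962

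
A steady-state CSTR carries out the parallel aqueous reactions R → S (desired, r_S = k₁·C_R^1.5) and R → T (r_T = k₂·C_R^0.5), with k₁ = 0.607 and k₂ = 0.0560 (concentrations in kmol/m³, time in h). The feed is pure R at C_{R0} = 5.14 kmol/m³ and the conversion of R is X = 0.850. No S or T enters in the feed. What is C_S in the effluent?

Exit C_R = C_{R0}(1−X) = 5.14×0.150 = 0.7710 kmol/m³.
In a CSTR the entire volume is at exit conditions, so r_S = 0.607×0.7710^1.5 = 0.4109 and r_T = 0.0560×0.7710^0.5 = 0.04917.
Fraction of consumed R going to S: r_S/(r_S+r_T) = 0.8931.
C_S = 0.8931·C_{R0}·X = 0.8931×5.14×0.850 = 3.90 kmol/m³.

3.90 kmol/m³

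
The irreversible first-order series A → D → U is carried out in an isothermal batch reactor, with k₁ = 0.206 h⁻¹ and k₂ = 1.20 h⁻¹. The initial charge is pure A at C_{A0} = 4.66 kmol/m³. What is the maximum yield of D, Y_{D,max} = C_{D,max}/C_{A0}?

0.119

At the optimum, C_{D,max}/C_{A0} = (k₁/k₂)^[k₂/(k₂−k₁)].
= (0.206/1.20)^(1.20/(1.20−0.206)) = (0.1717)^(1.207) = 0.1191.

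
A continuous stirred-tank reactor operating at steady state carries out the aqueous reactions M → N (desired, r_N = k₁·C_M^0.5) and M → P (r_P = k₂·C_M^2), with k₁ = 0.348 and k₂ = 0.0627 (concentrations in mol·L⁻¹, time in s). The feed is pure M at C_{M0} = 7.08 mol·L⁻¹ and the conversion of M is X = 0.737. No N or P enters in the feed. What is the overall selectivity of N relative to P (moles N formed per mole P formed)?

Exit C_M = C_{M0}(1−X) = 7.08×0.263 = 1.862 mol·L⁻¹.
In a CSTR the entire volume is at exit conditions, so r_N = 0.348×1.862^0.5 = 0.4749 and r_P = 0.0627×1.862^2 = 0.2174.
Overall selectivity = C_N/C_P = r_Nτ/(r_Pτ) = r_N/r_P = 2.18.

2.18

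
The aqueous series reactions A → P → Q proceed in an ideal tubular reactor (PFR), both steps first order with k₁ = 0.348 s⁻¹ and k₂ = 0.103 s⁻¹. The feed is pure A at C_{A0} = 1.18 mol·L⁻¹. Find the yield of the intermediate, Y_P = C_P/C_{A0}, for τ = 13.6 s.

The intermediate concentration in a first-order A→B→C sequence is C_P = k₁C_{A0}(e^(−k₁τ) − e^(−k₂τ))/(k₂−k₁).
e^(−k₁τ) = e^(−0.348×13.6) = e^(−4.733) = 0.008802; e^(−k₂τ) = e^(−1.401) = 0.2464.
C_P = 0.348×1.18/(0.103−0.348) × (0.008802−0.2464) = (-1.676)×(-0.2376) = 0.3982 mol·L⁻¹.
Y_P = C_P/C_{A0} = 0.3982/1.18 = 0.337.

0.337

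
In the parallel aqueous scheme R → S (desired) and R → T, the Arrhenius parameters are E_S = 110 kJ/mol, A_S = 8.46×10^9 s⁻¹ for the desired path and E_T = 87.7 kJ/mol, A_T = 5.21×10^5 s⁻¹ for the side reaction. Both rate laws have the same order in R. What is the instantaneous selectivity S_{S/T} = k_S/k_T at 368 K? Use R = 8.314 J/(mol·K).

11.1

k_S/k_T = (A_S/A_T)·exp[−(E_S−E_T)/(RT)] = (A_S/A_T)·exp[(E_T−E_S)/(RT)].
(E_T−E_S)/(RT) = (87.7−110)×10³/(8.314×368) = -22300/3060 = -7.289.
k_S/k_T = (8.46×10^9/5.21×10^5)·exp(-7.289) = 16238 × 6.833×10^-4 = 11.1.
Since E_S > E_T, raising the temperature improves selectivity toward S.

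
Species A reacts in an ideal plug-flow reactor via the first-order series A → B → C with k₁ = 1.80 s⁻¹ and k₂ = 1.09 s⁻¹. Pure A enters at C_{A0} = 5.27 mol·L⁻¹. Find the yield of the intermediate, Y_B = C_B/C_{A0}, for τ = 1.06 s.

0.422

The intermediate concentration in a first-order A→B→C sequence is C_B = k₁C_{A0}(e^(−k₁τ) − e^(−k₂τ))/(k₂−k₁).
e^(−k₁τ) = e^(−1.80×1.06) = e^(−1.908) = 0.1484; e^(−k₂τ) = e^(−1.155) = 0.3149.
C_B = 1.80×5.27/(1.09−1.80) × (0.1484−0.3149) = (-13.36)×(-0.1666) = 2.225 mol·L⁻¹.
Y_B = C_B/C_{A0} = 2.225/5.27 = 0.422.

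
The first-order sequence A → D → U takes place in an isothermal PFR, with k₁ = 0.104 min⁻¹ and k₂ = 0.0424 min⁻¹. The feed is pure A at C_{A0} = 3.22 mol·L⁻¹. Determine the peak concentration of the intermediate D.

1.74 mol·L⁻¹

For a first-order series the maximum intermediate yield is C_{D,max}/C_{A0} = (k₁/k₂)^[k₂/(k₂−k₁)].
= (0.104/0.0424)^(0.0424/(0.0424−0.104)) = (2.453)^(-0.6883) = 0.5392.
C_{D,max} = 0.5392×3.22 = 1.74 mol·L⁻¹.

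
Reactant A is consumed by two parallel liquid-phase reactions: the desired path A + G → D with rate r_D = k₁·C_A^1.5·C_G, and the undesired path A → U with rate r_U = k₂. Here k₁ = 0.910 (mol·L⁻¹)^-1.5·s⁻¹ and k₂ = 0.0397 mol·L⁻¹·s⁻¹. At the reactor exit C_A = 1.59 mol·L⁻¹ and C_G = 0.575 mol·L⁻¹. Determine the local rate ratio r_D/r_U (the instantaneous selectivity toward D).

S_{D/U} = r_D/r_U = (k₁·C_A^1.5·C_G)/(k₂) = (k₁/k₂)·C_A^1.5·C_G.
= (0.910×1.590^1.5×0.5750) / (0.0397) = 1.049/0.03970 = 26.4.
Since the desired path is higher order in A, keeping C_A high (PFR or concentrated feed) favours D.

26.4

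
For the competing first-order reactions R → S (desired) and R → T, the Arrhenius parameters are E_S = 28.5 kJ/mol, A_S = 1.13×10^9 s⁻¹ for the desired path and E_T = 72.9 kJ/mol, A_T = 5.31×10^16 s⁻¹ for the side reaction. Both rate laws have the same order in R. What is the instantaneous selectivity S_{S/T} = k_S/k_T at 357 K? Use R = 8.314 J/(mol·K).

Since both paths have the same order in R, the concentration cancels and S_{S/T} = k_S/k_T = (A_S/A_T)·exp[(E_T−E_S)/(RT)].
(E_T−E_S)/(RT) = (72.9−28.5)×10³/(8.314×357) = 44400/2968 = 14.96.
k_S/k_T = (1.13×10^9/5.31×10^16)·exp(14.96) = 2.128×10^-8 × 3.138×10^6 = 0.0668.
Since E_S < E_T, lowering the temperature improves selectivity toward S.

0.0668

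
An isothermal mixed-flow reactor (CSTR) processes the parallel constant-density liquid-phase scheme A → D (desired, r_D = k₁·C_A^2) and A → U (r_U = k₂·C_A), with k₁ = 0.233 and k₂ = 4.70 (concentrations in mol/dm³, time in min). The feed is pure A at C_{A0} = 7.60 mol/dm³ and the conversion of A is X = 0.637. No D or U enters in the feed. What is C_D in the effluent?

0.582 mol/dm³

Exit C_A = C_{A0}(1−X) = 7.60×0.363 = 2.759 mol/dm³.
Rates in a CSTR are evaluated at the outlet concentration: r_D = 0.233×2.759^2 = 1.773, r_U = 4.70×2.759 = 12.97.
Fraction of consumed A going to D: r_D/(r_D+r_U) = 0.1203.
C_D = 0.1203·C_{A0}·X = 0.1203×7.60×0.637 = 0.582 mol/dm³.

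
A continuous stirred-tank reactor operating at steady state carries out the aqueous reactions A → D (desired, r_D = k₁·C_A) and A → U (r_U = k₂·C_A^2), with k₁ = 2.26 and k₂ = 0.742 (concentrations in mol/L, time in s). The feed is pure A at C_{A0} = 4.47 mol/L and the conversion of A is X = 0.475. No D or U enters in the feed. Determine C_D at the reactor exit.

1.20 mol/L

Exit C_A = C_{A0}(1−X) = 4.47×0.525 = 2.347 mol/L.
Rates in a CSTR are evaluated at the outlet concentration: r_D = 2.26×2.347 = 5.304, r_U = 0.742×2.347^2 = 4.086.
Fraction of consumed A going to D: r_D/(r_D+r_U) = 0.5648.
C_D = 0.5648·C_{A0}·X = 0.5648×4.47×0.475 = 1.20 mol/L.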